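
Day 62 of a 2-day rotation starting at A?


Shift B

Shifts: A, B
Start: A (index 0)
Day 62: (0 + 62 - 1) mod 2
= 61 mod 2
= 1
Index 1 → shift B


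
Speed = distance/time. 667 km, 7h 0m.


95.3 km/h

Distance: 667 km
Time: 7 hours
Speed = 667 / 7 ≈ 95.3 km/h


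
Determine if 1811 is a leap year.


Rules: divisible by 4 AND (not by 100 OR by 400)
1811 ÷ 4 = 452 remainder 3 → not divisible by 4
Not divisible by 4 → not a leap year

No


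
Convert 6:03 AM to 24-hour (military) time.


06:03

Input: 6:03 AM
AM hour stays: 6


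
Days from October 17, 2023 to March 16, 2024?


151 days

From October 17, 2023 to March 16, 2024
Rest of October 2023: 31 - 17 = 14
Full months: November 30, December 31, January 31, February 2024 29
Days into March 2024: 16
Total = 14 + 30 + 31 + 31 + 29 + 16 = 151 days


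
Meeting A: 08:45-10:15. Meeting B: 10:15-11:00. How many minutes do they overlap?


0 minutes

Meeting A: 525-615 (in minutes from midnight)
Meeting B: 615-660
Overlap start = max(525, 615) = 615
Overlap end = min(615, 660) = 615
Overlap = max(0, 615 - 615) = 0 min


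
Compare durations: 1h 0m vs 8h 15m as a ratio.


4:33 (0.12)

Duration 1: 60 minutes
Duration 2: 495 minutes
Ratio = 60:495
GCD = 15
Simplified = 4:33
As a decimal: 4/33 ≈ 0.12


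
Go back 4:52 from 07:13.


Start: 433 minutes from midnight
Subtract: 292 minutes
Remaining: 433 - 292 = 141
Hours: 2, Minutes: 21

02:21


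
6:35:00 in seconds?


Hours: 6 × 3600 = 21600
Minutes: 35 × 60 = 2100
Seconds: 0
Total = 21600 + 2100 + 0 = 23700

23700 seconds


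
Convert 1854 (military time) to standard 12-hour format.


6:54 PM

Hour: 18
18 - 12 = 6 → PM


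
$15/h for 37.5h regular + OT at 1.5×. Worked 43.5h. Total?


$697.50

Regular: 37.5h × $15 = $562.50
Overtime: 43.5 - 37.5 = 6.0h
OT pay: 6.0h × $15 × 1.5 = $135.00
Total = $562.50 + $135.00 = $697.50


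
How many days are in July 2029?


Month: July (month 7)
July has 31 days

31 days


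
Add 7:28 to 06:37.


Start: 397 minutes from midnight
Add: 448 minutes
Total: 845 minutes
Hours: 845 ÷ 60 = 14 remainder 5

14:05


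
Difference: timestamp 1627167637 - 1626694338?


473299 seconds (131.5 hours / 5.48 days)

Difference = 1627167637 - 1626694338 = 473299 seconds
In hours: 473299 / 3600 ≈ 131.5
In days: 473299 / 86400 ≈ 5.48


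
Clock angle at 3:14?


13.0°

Hour hand = 3×30 + 14×0.5 = 97.0°
Minute hand = 14×6 = 84°
Difference = |97.0 - 84| = 13.0°


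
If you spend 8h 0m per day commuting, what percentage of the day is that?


33.3%

Time: 480 minutes
Day: 1440 minutes
Percentage = (480/1440) × 100 ≈ 33.3%


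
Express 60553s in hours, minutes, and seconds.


16h 49m 13s

Hours: 60553 ÷ 3600 = 16 remainder 2953
Minutes: 2953 ÷ 60 = 49 remainder 13
Seconds: 13


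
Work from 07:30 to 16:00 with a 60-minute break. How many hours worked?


7h 30m (450 minutes)

Total time = (16×60+0) - (7×60+30)
= 960 - 450 = 510 min
Minus break: 510 - 60 = 450 min
= 7h 30m


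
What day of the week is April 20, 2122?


Zeller's congruence:
q=20, m=4, k=22, j=21
h = (20 + ⌊13×5/5⌋ + 22 + ⌊22/4⌋ + ⌊21/4⌋ - 2×21) mod 7
= (20 + 13 + 22 + 5 + 5 - 42) mod 7
= 23 mod 7 = 2
h=2 → Monday

Monday


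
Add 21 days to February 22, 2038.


Start: February 22, 2038
Add 21 days
February 22 → March 1: 28 - 22 + 1 = 7 days (21 - 7 = 14 left)
March 1 + 14 = March 15, 2038

March 15, 2038


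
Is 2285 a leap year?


No

Rules: divisible by 4 AND (not by 100 OR by 400)
2285 ÷ 4 = 571 remainder 1 → not divisible by 4
Not divisible by 4 → not a leap year


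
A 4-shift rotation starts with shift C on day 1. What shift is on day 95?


Shifts: A, B, C, D
Start: C (index 2)
Day 95: (2 + 95 - 1) mod 4
= 96 mod 4
= 0
Index 0 → shift A

Shift A


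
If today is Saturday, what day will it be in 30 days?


Monday

Start: Saturday (index 5)
(5 + 30) mod 7
= 35 mod 7
= 0
Index 0 → Monday


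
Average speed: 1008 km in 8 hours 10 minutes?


123.4 km/h

Distance: 1008 km
Time: 8h 10m = 490 min = 490/60 = 49/6 hours
Speed = 1008 ÷ (49/6) = 1008 × 6 / 49 = 6048/49 ≈ 123.4 km/h


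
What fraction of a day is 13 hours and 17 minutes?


0.5535 (55.35%)

Total minutes: 13×60 + 17 = 797
Day = 24×60 = 1440 minutes
Fraction = 797/1440 ≈ 0.5535
As a percentage: 797/1440 × 100 ≈ 55.35%


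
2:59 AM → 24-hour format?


Input: 2:59 AM
AM hour stays: 2

02:59


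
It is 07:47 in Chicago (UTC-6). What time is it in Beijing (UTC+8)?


21:47

Time difference = UTC+8 - UTC-6 = +14 hours
New hour = (7 + 14) mod 24
= 21 mod 24 = 21
Minutes unchanged → 21:47


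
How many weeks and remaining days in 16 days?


Weeks: 16 ÷ 7 = 2 remainder 2

2 weeks 2 days


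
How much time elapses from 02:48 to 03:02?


End time in minutes: 3×60 + 2 = 182
Start time in minutes: 2×60 + 48 = 168
Difference = 182 - 168 = 14 minutes
= 0 hours 14 minutes

0h 14m


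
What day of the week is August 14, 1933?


Zeller's congruence:
q=14, m=8, k=33, j=19
h = (14 + ⌊13×9/5⌋ + 33 + ⌊33/4⌋ + ⌊19/4⌋ - 2×19) mod 7
= (14 + 23 + 33 + 8 + 4 - 38) mod 7
= 44 mod 7 = 2
h=2 → Monday

Monday


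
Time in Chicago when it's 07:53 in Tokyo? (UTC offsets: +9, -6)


Time difference = UTC-6 - UTC+9 = -15 hours
New hour = (7 -15) mod 24
= -8 mod 24 = 16
Minutes unchanged → 16:53; -8 < 0 → previous day

16:53 (previous day)


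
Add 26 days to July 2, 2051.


Start: July 2, 2051
Add 26 days
July 2 + 26 = July 28, 2051

July 28, 2051


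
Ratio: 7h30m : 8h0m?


15:16 (0.94)

Duration 1: 450 minutes
Duration 2: 480 minutes
Ratio = 450:480
GCD = 30
Simplified = 15:16
As a decimal: 15/16 ≈ 0.94


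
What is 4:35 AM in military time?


Input: 4:35 AM
AM hour stays: 4

04:35


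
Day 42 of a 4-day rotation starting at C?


Shifts: A, B, C, D
Start: C (index 2)
Day 42: (2 + 42 - 1) mod 4
= 43 mod 4
= 3
Index 3 → shift D

Shift D


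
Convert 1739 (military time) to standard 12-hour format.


5:39 PM

Hour: 17
17 - 12 = 5 → PM


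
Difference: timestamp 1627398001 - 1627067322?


Difference = 1627398001 - 1627067322 = 330679 seconds
In hours: 330679 / 3600 ≈ 91.9
In days: 330679 / 86400 ≈ 3.83

330679 seconds (91.9 hours / 3.83 days)


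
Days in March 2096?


Month: March (month 3)
March has 31 days

31 days


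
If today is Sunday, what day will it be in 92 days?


Start: Sunday (index 6)
(6 + 92) mod 7
= 98 mod 7
= 0
Index 0 → Monday

Monday


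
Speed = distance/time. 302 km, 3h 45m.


80.5 km/h

Distance: 302 km
Time: 3h 45m = 225 min = 225/60 = 15/4 hours
Speed = 302 ÷ (15/4) = 302 × 4 / 15 = 1208/15 ≈ 80.5 km/h


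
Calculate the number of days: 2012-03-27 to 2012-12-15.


263 days

From March 27, 2012 to December 15, 2012
Rest of March 2012: 31 - 27 = 4
Full months: April 30, May 31, June 30, July 31, August 31, September 30, October 31, November 30
Days into December 2012: 15
Total = 4 + 30 + 31 + 30 + 31 + 31 + 30 + 31 + 30 + 15 = 263 days


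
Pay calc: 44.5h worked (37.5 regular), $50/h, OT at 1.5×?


Regular: 37.5h × $50 = $1875.00
Overtime: 44.5 - 37.5 = 7.0h
OT pay: 7.0h × $50 × 1.5 = $525.00
Total = $1875.00 + $525.00 = $2400.00

$2400.00


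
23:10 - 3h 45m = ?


19:25

Start: 1390 minutes from midnight
Subtract: 225 minutes
Remaining: 1390 - 225 = 1165
Hours: 19, Minutes: 25


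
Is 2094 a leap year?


Rules: divisible by 4 AND (not by 100 OR by 400)
2094 ÷ 4 = 523 remainder 2 → not divisible by 4
Not divisible by 4 → not a leap year

No


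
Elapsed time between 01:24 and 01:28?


0h 4m

End time in minutes: 1×60 + 28 = 88
Start time in minutes: 1×60 + 24 = 84
Difference = 88 - 84 = 4 minutes
= 0 hours 4 minutes


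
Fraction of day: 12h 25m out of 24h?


0.5174 (51.74%)

Total minutes: 12×60 + 25 = 745
Day = 24×60 = 1440 minutes
Fraction = 745/1440 ≈ 0.5174
As a percentage: 745/1440 × 100 ≈ 51.74%


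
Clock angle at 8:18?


141.0°

Hour hand = 8×30 + 18×0.5 = 249.0°
Minute hand = 18×6 = 108°
Difference = |249.0 - 108| = 141.0°


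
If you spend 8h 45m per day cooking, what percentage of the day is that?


Time: 525 minutes
Day: 1440 minutes
Percentage = (525/1440) × 100 ≈ 36.5%

36.5%


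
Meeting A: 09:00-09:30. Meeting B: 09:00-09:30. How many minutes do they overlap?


30 minutes

Meeting A: 540-570 (in minutes from midnight)
Meeting B: 540-570
Overlap start = max(540, 540) = 540
Overlap end = min(570, 570) = 570
Overlap = max(0, 570 - 540) = 30 min


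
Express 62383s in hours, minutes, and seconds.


Hours: 62383 ÷ 3600 = 17 remainder 1183
Minutes: 1183 ÷ 60 = 19 remainder 43
Seconds: 43

17h 19m 43s


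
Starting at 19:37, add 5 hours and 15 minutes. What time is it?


00:52 (next day)

Start: 1177 minutes from midnight
Add: 315 minutes
Total: 1492 minutes
Hours: 1492 ÷ 60 = 24 remainder 52
24 ≥ 24 → 24 - 24 = 0 (next day)


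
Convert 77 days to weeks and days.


Weeks: 77 ÷ 7 = 11 remainder 0

11 weeks 0 days


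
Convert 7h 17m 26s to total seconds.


Hours: 7 × 3600 = 25200
Minutes: 17 × 60 = 1020
Seconds: 26
Total = 25200 + 1020 + 26 = 26246

26246 seconds


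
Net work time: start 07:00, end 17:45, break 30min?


10h 15m (615 minutes)

Total time = (17×60+45) - (7×60+0)
= 1065 - 420 = 645 min
Minus break: 645 - 30 = 615 min
= 10h 15m


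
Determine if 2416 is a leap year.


Yes

Rules: divisible by 4 AND (not by 100 OR by 400)
2416 ÷ 4 = 604 exactly → divisible by 4
2416 ÷ 100 = 24 remainder 16 → not divisible by 100
Divisible by 4 but not by 100 → leap year


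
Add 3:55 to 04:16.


08:11

Start: 256 minutes from midnight
Add: 235 minutes
Total: 491 minutes
Hours: 491 ÷ 60 = 8 remainder 11


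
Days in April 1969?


30 days

Month: April (month 4)
April has 30 days


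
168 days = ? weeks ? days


24 weeks 0 days

Weeks: 168 ÷ 7 = 24 remainder 0


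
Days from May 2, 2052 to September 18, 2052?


From May 2, 2052 to September 18, 2052
Rest of May 2052: 31 - 2 = 29
Full months: June 30, July 31, August 31
Days into September 2052: 18
Total = 29 + 30 + 31 + 31 + 18 = 139 days

139 days


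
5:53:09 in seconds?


Hours: 5 × 3600 = 18000
Minutes: 53 × 60 = 3180
Seconds: 9
Total = 18000 + 3180 + 9 = 21189

21189 seconds


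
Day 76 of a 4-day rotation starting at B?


Shifts: A, B, C, D
Start: B (index 1)
Day 76: (1 + 76 - 1) mod 4
= 76 mod 4
= 0
Index 0 → shift A

Shift A


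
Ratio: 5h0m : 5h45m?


Duration 1: 300 minutes
Duration 2: 345 minutes
Ratio = 300:345
GCD = 15
Simplified = 20:23
As a decimal: 20/23 ≈ 0.87

20:23 (0.87)


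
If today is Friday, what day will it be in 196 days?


Friday

Start: Friday (index 4)
(4 + 196) mod 7
= 200 mod 7
= 4
Index 4 → Friday


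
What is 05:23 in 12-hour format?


Hour: 5
5 < 12 → AM

5:23 AM


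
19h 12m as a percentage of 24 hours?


0.8000 (80.00%)

Total minutes: 19×60 + 12 = 1152
Day = 24×60 = 1440 minutes
Fraction = 1152/1440 = 0.8000
As a percentage: 1152/1440 × 100 = 80.00%


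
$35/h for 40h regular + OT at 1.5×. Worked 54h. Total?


Regular: 40h × $35 = $1400.00
Overtime: 54 - 40 = 14h
OT pay: 14h × $35 × 1.5 = $735.00
Total = $1400.00 + $735.00 = $2135.00

$2135.00


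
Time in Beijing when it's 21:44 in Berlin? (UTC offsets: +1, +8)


Time difference = UTC+8 - UTC+1 = +7 hours
New hour = (21 + 7) mod 24
= 28 mod 24 = 4
Minutes unchanged → 04:44; 28 ≥ 24 → next day

04:44 (next day)


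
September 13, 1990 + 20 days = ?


October 3, 1990

Start: September 13, 1990
Add 20 days
September 13 → October 1: 30 - 13 + 1 = 18 days (20 - 18 = 2 left)
October 1 + 2 = October 3, 1990


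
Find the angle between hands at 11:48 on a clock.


Hour hand = 11×30 + 48×0.5 = 354.0°
Minute hand = 48×6 = 288°
Difference = |354.0 - 288| = 66.0°

66.0°


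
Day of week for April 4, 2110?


Friday

Zeller's congruence:
q=4, m=4, k=10, j=21
h = (4 + ⌊13×5/5⌋ + 10 + ⌊10/4⌋ + ⌊21/4⌋ - 2×21) mod 7
= (4 + 13 + 10 + 2 + 5 - 42) mod 7
= -8 mod 7 = 6
h=6 → Friday


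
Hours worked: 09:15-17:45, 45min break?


7h 45m (465 minutes)

Total time = (17×60+45) - (9×60+15)
= 1065 - 555 = 510 min
Minus break: 510 - 45 = 465 min
= 7h 45m


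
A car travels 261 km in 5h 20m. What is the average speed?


Distance: 261 km
Time: 5h 20m = 320 min = 320/60 = 16/3 hours
Speed = 261 ÷ (16/3) = 261 × 3 / 16 = 783/16 ≈ 48.9 km/h

48.9 km/h


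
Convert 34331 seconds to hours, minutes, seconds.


9h 32m 11s

Hours: 34331 ÷ 3600 = 9 remainder 1931
Minutes: 1931 ÷ 60 = 32 remainder 11
Seconds: 11


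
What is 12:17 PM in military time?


12:17

Input: 12:17 PM
12 PM → 12 (noon)


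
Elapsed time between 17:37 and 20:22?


2h 45m

End time in minutes: 20×60 + 22 = 1222
Start time in minutes: 17×60 + 37 = 1057
Difference = 1222 - 1057 = 165 minutes
= 2 hours 45 minutes


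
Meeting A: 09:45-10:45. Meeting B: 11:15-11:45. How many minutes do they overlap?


0 minutes

Meeting A: 585-645 (in minutes from midnight)
Meeting B: 675-705
Overlap start = max(585, 675) = 675
Overlap end = min(645, 705) = 645
Overlap = max(0, 645 - 675) = 0 min


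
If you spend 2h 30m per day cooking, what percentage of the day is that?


Time: 150 minutes
Day: 1440 minutes
Percentage = (150/1440) × 100 ≈ 10.4%

10.4%


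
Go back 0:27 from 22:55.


22:28

Start: 1375 minutes from midnight
Subtract: 27 minutes
Remaining: 1375 - 27 = 1348
Hours: 22, Minutes: 28


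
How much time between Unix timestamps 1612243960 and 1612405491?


Difference = 1612405491 - 1612243960 = 161531 seconds
In hours: 161531 / 3600 ≈ 44.9
In days: 161531 / 86400 ≈ 1.87

161531 seconds (44.9 hours / 1.87 days)


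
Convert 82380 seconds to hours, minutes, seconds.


22h 53m 0s

Hours: 82380 ÷ 3600 = 22 remainder 3180
Minutes: 3180 ÷ 60 = 53 remainder 0
Seconds: 0


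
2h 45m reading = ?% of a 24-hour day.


11.5%

Time: 165 minutes
Day: 1440 minutes
Percentage = (165/1440) × 100 ≈ 11.5%


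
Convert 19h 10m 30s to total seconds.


69030 seconds

Hours: 19 × 3600 = 68400
Minutes: 10 × 60 = 600
Seconds: 30
Total = 68400 + 600 + 30 = 69030


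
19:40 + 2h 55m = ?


22:35

Start: 1180 minutes from midnight
Add: 175 minutes
Total: 1355 minutes
Hours: 1355 ÷ 60 = 22 remainder 35


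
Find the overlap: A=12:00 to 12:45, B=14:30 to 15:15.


Meeting A: 720-765 (in minutes from midnight)
Meeting B: 870-915
Overlap start = max(720, 870) = 870
Overlap end = min(765, 915) = 765
Overlap = max(0, 765 - 870) = 0 min

0 minutes


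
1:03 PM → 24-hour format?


Input: 1:03 PM
PM: 1 + 12 = 13

13:03


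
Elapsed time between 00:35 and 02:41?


End time in minutes: 2×60 + 41 = 161
Start time in minutes: 0×60 + 35 = 35
Difference = 161 - 35 = 126 minutes
= 2 hours 6 minutes

2h 6m


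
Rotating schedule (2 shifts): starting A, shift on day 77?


Shifts: A, B
Start: A (index 0)
Day 77: (0 + 77 - 1) mod 2
= 76 mod 2
= 0
Index 0 → shift A

Shift A


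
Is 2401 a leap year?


Rules: divisible by 4 AND (not by 100 OR by 400)
2401 ÷ 4 = 600 remainder 1 → not divisible by 4
Not divisible by 4 → not a leap year

No


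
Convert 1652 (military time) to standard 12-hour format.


4:52 PM

Hour: 16
16 - 12 = 4 → PM


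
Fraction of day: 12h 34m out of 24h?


Total minutes: 12×60 + 34 = 754
Day = 24×60 = 1440 minutes
Fraction = 754/1440 ≈ 0.5236
As a percentage: 754/1440 × 100 ≈ 52.36%

0.5236 (52.36%)


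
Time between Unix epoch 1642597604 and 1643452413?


854809 seconds (237.4 hours / 9.89 days)

Difference = 1643452413 - 1642597604 = 854809 seconds
In hours: 854809 / 3600 ≈ 237.4
In days: 854809 / 86400 ≈ 9.89


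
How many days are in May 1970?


Month: May (month 5)
May has 31 days

31 days


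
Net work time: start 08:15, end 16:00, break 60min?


Total time = (16×60+0) - (8×60+15)
= 960 - 495 = 465 min
Minus break: 465 - 60 = 405 min
= 6h 45m

6h 45m (405 minutes)


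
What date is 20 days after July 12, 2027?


Start: July 12, 2027
Add 20 days
July 12 → August 1: 31 - 12 + 1 = 20 days (20 - 20 = 0 left)
Land exactly on August 1, 2027

August 1, 2027


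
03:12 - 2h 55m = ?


00:17

Start: 192 minutes from midnight
Subtract: 175 minutes
Remaining: 192 - 175 = 17
Hours: 0, Minutes: 17


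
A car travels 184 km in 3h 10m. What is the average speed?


Distance: 184 km
Time: 3h 10m = 190 min = 190/60 = 19/6 hours
Speed = 184 ÷ (19/6) = 184 × 6 / 19 = 1104/19 ≈ 58.1 km/h

58.1 km/h


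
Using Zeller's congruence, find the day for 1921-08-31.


Wednesday

Zeller's congruence:
q=31, m=8, k=21, j=19
h = (31 + ⌊13×9/5⌋ + 21 + ⌊21/4⌋ + ⌊19/4⌋ - 2×19) mod 7
= (31 + 23 + 21 + 5 + 4 - 38) mod 7
= 46 mod 7 = 4
h=4 → Wednesday


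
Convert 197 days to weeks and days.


28 weeks 1 days

Weeks: 197 ÷ 7 = 28 remainder 1


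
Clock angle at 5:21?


34.5°

Hour hand = 5×30 + 21×0.5 = 160.5°
Minute hand = 21×6 = 126°
Difference = |160.5 - 126| = 34.5°


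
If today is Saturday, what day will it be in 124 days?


Thursday

Start: Saturday (index 5)
(5 + 124) mod 7
= 129 mod 7
= 3
Index 3 → Thursday


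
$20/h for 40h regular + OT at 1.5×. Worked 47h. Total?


Regular: 40h × $20 = $800.00
Overtime: 47 - 40 = 7h
OT pay: 7h × $20 × 1.5 = $210.00
Total = $800.00 + $210.00 = $1010.00

$1010.00


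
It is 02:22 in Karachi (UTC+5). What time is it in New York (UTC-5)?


16:22 (previous day)

Time difference = UTC-5 - UTC+5 = -10 hours
New hour = (2 -10) mod 24
= -8 mod 24 = 16
Minutes unchanged → 16:22; -8 < 0 → previous day


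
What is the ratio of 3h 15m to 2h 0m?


13:8 (1.63)

Duration 1: 195 minutes
Duration 2: 120 minutes
Ratio = 195:120
GCD = 15
Simplified = 13:8
As a decimal: 13/8 ≈ 1.63


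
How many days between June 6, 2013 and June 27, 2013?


21 days

From June 6, 2013 to June 27, 2013
Same month: 27 - 6 = 21 days


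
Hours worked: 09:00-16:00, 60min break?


6h 0m (360 minutes)

Total time = (16×60+0) - (9×60+0)
= 960 - 540 = 420 min
Minus break: 420 - 60 = 360 min
= 6h 0m


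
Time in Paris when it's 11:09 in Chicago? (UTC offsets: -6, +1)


18:09

Time difference = UTC+1 - UTC-6 = +7 hours
New hour = (11 + 7) mod 24
= 18 mod 24 = 18
Minutes unchanged → 18:09


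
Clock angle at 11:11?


90.5°

Hour hand = 11×30 + 11×0.5 = 335.5°
Minute hand = 11×6 = 66°
Difference = |335.5 - 66| = 269.5°
Since > 180°: 360 - 269.5 = 90.5°


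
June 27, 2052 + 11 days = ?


Start: June 27, 2052
Add 11 days
June 27 → July 1: 30 - 27 + 1 = 4 days (11 - 4 = 7 left)
July 1 + 7 = July 8, 2052

July 8, 2052


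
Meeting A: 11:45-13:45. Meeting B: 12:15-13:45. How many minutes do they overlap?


Meeting A: 705-825 (in minutes from midnight)
Meeting B: 735-825
Overlap start = max(705, 735) = 735
Overlap end = min(825, 825) = 825
Overlap = max(0, 825 - 735) = 90 min

90 minutes


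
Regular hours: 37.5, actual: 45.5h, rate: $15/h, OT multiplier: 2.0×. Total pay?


Regular: 37.5h × $15 = $562.50
Overtime: 45.5 - 37.5 = 8.0h
OT pay: 8.0h × $15 × 2.0 = $240.00
Total = $562.50 + $240.00 = $802.50

$802.50


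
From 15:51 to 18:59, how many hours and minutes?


3h 8m

End time in minutes: 18×60 + 59 = 1139
Start time in minutes: 15×60 + 51 = 951
Difference = 1139 - 951 = 188 minutes
= 3 hours 8 minutes


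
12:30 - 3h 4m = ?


09:26

Start: 750 minutes from midnight
Subtract: 184 minutes
Remaining: 750 - 184 = 566
Hours: 9, Minutes: 26


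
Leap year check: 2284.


Rules: divisible by 4 AND (not by 100 OR by 400)
2284 ÷ 4 = 571 exactly → divisible by 4
2284 ÷ 100 = 22 remainder 84 → not divisible by 100
Divisible by 4 but not by 100 → leap year

Yes


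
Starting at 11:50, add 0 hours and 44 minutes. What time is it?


12:34

Start: 710 minutes from midnight
Add: 44 minutes
Total: 754 minutes
Hours: 754 ÷ 60 = 12 remainder 34


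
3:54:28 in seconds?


14068 seconds

Hours: 3 × 3600 = 10800
Minutes: 54 × 60 = 3240
Seconds: 28
Total = 10800 + 3240 + 28 = 14068


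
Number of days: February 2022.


Month: February (month 2)
February: 28 or 29 (leap year)
2022 leap year? No

28 days


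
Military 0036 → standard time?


12:36 AM

Hour: 0
0 → 12 AM (midnight)


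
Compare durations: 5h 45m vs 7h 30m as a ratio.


Duration 1: 345 minutes
Duration 2: 450 minutes
Ratio = 345:450
GCD = 15
Simplified = 23:30
As a decimal: 23/30 ≈ 0.77

23:30 (0.77)


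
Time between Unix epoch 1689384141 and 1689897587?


513446 seconds (142.6 hours / 5.94 days)

Difference = 1689897587 - 1689384141 = 513446 seconds
In hours: 513446 / 3600 ≈ 142.6
In days: 513446 / 86400 ≈ 5.94


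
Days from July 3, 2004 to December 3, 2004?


153 days

From July 3, 2004 to December 3, 2004
Rest of July 2004: 31 - 3 = 28
Full months: August 31, September 30, October 31, November 30
Days into December 2004: 3
Total = 28 + 31 + 30 + 31 + 30 + 3 = 153 days


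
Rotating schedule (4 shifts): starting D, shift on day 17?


Shifts: A, B, C, D
Start: D (index 3)
Day 17: (3 + 17 - 1) mod 4
= 19 mod 4
= 3
Index 3 → shift D

Shift D


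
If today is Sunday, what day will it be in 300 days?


Start: Sunday (index 6)
(6 + 300) mod 7
= 306 mod 7
= 5
Index 5 → Saturday

Saturday


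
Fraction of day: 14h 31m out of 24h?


0.6049 (60.49%)

Total minutes: 14×60 + 31 = 871
Day = 24×60 = 1440 minutes
Fraction = 871/1440 ≈ 0.6049
As a percentage: 871/1440 × 100 ≈ 60.49%


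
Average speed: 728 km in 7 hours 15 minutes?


100.4 km/h

Distance: 728 km
Time: 7h 15m = 435 min = 435/60 = 29/4 hours
Speed = 728 ÷ (29/4) = 728 × 4 / 29 = 2912/29 ≈ 100.4 km/h


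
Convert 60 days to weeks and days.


Weeks: 60 ÷ 7 = 8 remainder 4

8 weeks 4 days


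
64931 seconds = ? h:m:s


18h 2m 11s

Hours: 64931 ÷ 3600 = 18 remainder 131
Minutes: 131 ÷ 60 = 2 remainder 11
Seconds: 11


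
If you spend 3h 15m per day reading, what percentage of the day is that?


13.5%

Time: 195 minutes
Day: 1440 minutes
Percentage = (195/1440) × 100 ≈ 13.5%


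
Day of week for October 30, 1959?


Friday

Zeller's congruence:
q=30, m=10, k=59, j=19
h = (30 + ⌊13×11/5⌋ + 59 + ⌊59/4⌋ + ⌊19/4⌋ - 2×19) mod 7
= (30 + 28 + 59 + 14 + 4 - 38) mod 7
= 97 mod 7 = 6
h=6 → Friday


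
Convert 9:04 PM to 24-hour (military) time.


21:04

Input: 9:04 PM
PM: 9 + 12 = 21


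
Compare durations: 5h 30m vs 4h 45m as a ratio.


22:19 (1.16)

Duration 1: 330 minutes
Duration 2: 285 minutes
Ratio = 330:285
GCD = 15
Simplified = 22:19
As a decimal: 22/19 ≈ 1.16


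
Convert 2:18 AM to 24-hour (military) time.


Input: 2:18 AM
AM hour stays: 2

02:18


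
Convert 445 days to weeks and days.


63 weeks 4 days

Weeks: 445 ÷ 7 = 63 remainder 4


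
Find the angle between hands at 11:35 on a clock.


137.5°

Hour hand = 11×30 + 35×0.5 = 347.5°
Minute hand = 35×6 = 210°
Difference = |347.5 - 210| = 137.5°


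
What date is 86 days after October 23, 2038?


January 17, 2039

Start: October 23, 2038
Add 86 days
October 23 → November 1: 31 - 23 + 1 = 9 days (86 - 9 = 77 left)
November 1 → December 1: 30 - 1 + 1 = 30 days (77 - 30 = 47 left)
December 1 → January 1: 31 - 1 + 1 = 31 days (47 - 31 = 16 left)
January 1 + 16 = January 17, 2039


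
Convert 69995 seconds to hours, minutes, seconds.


Hours: 69995 ÷ 3600 = 19 remainder 1595
Minutes: 1595 ÷ 60 = 26 remainder 35
Seconds: 35

19h 26m 35s


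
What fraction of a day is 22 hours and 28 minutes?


0.9361 (93.61%)

Total minutes: 22×60 + 28 = 1348
Day = 24×60 = 1440 minutes
Fraction = 1348/1440 ≈ 0.9361
As a percentage: 1348/1440 × 100 ≈ 93.61%


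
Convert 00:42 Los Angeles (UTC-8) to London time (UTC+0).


08:42

Time difference = UTC+0 - UTC-8 = +8 hours
New hour = (0 + 8) mod 24
= 8 mod 24 = 8
Minutes unchanged → 08:42


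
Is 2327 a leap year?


Rules: divisible by 4 AND (not by 100 OR by 400)
2327 ÷ 4 = 581 remainder 3 → not divisible by 4
Not divisible by 4 → not a leap year

No


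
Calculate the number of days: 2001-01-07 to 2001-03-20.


From January 7, 2001 to March 20, 2001
Rest of January 2001: 31 - 7 = 24
Full months: February 2001 28
Days into March 2001: 20
Total = 24 + 28 + 20 = 72 days

72 days


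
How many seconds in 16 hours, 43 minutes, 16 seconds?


60196 seconds

Hours: 16 × 3600 = 57600
Minutes: 43 × 60 = 2580
Seconds: 16
Total = 57600 + 2580 + 16 = 60196


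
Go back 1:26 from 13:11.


11:45

Start: 791 minutes from midnight
Subtract: 86 minutes
Remaining: 791 - 86 = 705
Hours: 11, Minutes: 45


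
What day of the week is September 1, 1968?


Sunday

Zeller's congruence:
q=1, m=9, k=68, j=19
h = (1 + ⌊13×10/5⌋ + 68 + ⌊68/4⌋ + ⌊19/4⌋ - 2×19) mod 7
= (1 + 26 + 68 + 17 + 4 - 38) mod 7
= 78 mod 7 = 1
h=1 → Sunday


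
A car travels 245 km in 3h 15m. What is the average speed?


Distance: 245 km
Time: 3h 15m = 195 min = 195/60 = 13/4 hours
Speed = 245 ÷ (13/4) = 245 × 4 / 13 = 980/13 ≈ 75.4 km/h

75.4 km/h


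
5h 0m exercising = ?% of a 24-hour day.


20.8%

Time: 300 minutes
Day: 1440 minutes
Percentage = (300/1440) × 100 ≈ 20.8%


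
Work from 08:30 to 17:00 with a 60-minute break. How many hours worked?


7h 30m (450 minutes)

Total time = (17×60+0) - (8×60+30)
= 1020 - 510 = 510 min
Minus break: 510 - 60 = 450 min
= 7h 30m


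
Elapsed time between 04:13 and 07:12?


2h 59m

End time in minutes: 7×60 + 12 = 432
Start time in minutes: 4×60 + 13 = 253
Difference = 432 - 253 = 179 minutes
= 2 hours 59 minutes


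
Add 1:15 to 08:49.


Start: 529 minutes from midnight
Add: 75 minutes
Total: 604 minutes
Hours: 604 ÷ 60 = 10 remainder 4

10:04


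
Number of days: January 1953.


Month: January (month 1)
January has 31 days

31 days


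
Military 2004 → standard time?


Hour: 20
20 - 12 = 8 → PM

8:04 PM


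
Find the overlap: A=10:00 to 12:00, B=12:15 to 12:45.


0 minutes

Meeting A: 600-720 (in minutes from midnight)
Meeting B: 735-765
Overlap start = max(600, 735) = 735
Overlap end = min(720, 765) = 720
Overlap = max(0, 720 - 735) = 0 min


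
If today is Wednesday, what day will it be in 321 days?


Start: Wednesday (index 2)
(2 + 321) mod 7
= 323 mod 7
= 1
Index 1 → Tuesday

Tuesday


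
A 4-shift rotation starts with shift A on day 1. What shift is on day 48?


Shifts: A, B, C, D
Start: A (index 0)
Day 48: (0 + 48 - 1) mod 4
= 47 mod 4
= 3
Index 3 → shift D

Shift D


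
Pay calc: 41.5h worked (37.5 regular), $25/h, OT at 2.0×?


$1137.50

Regular: 37.5h × $25 = $937.50
Overtime: 41.5 - 37.5 = 4.0h
OT pay: 4.0h × $25 × 2.0 = $200.00
Total = $937.50 + $200.00 = $1137.50


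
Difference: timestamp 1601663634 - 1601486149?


Difference = 1601663634 - 1601486149 = 177485 seconds
In hours: 177485 / 3600 ≈ 49.3
In days: 177485 / 86400 ≈ 2.05

177485 seconds (49.3 hours / 2.05 days)


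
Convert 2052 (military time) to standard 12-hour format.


8:52 PM

Hour: 20
20 - 12 = 8 → PM


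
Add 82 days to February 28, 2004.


Start: February 28, 2004
Add 82 days
February 28 → March 1: 29 - 28 + 1 = 2 days (82 - 2 = 80 left)
March 1 → April 1: 31 - 1 + 1 = 31 days (80 - 31 = 49 left)
April 1 → May 1: 30 - 1 + 1 = 30 days (49 - 30 = 19 left)
May 1 + 19 = May 20, 2004

May 20, 2004


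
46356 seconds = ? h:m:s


Hours: 46356 ÷ 3600 = 12 remainder 3156
Minutes: 3156 ÷ 60 = 52 remainder 36
Seconds: 36

12h 52m 36s


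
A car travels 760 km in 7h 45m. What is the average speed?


98.1 km/h

Distance: 760 km
Time: 7h 45m = 465 min = 465/60 = 31/4 hours
Speed = 760 ÷ (31/4) = 760 × 4 / 31 = 3040/31 ≈ 98.1 km/h


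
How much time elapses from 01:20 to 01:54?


0h 34m

End time in minutes: 1×60 + 54 = 114
Start time in minutes: 1×60 + 20 = 80
Difference = 114 - 80 = 34 minutes
= 0 hours 34 minutes


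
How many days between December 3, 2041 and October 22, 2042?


323 days

From December 3, 2041 to October 22, 2042
Rest of December 2041: 31 - 3 = 28
Full months: January 31, February 2042 28, March 31, April 30, May 31, June 30, July 31, August 31, September 30
Days into October 2042: 22
Total = 28 + 31 + 28 + 31 + 30 + 31 + 30 + 31 + 31 + 30 + 22 = 323 days


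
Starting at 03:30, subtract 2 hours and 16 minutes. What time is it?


01:14

Start: 210 minutes from midnight
Subtract: 136 minutes
Remaining: 210 - 136 = 74
Hours: 1, Minutes: 14


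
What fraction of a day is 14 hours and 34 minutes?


Total minutes: 14×60 + 34 = 874
Day = 24×60 = 1440 minutes
Fraction = 874/1440 ≈ 0.6069
As a percentage: 874/1440 × 100 ≈ 60.69%

0.6069 (60.69%)


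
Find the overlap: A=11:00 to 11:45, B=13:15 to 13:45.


0 minutes

Meeting A: 660-705 (in minutes from midnight)
Meeting B: 795-825
Overlap start = max(660, 795) = 795
Overlap end = min(705, 825) = 705
Overlap = max(0, 705 - 795) = 0 min


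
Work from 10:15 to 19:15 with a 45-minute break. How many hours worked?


Total time = (19×60+15) - (10×60+15)
= 1155 - 615 = 540 min
Minus break: 540 - 45 = 495 min
= 8h 15m

8h 15m (495 minutes)


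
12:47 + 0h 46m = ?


13:33

Start: 767 minutes from midnight
Add: 46 minutes
Total: 813 minutes
Hours: 813 ÷ 60 = 13 remainder 33


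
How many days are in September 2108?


30 days

Month: September (month 9)
September has 30 days


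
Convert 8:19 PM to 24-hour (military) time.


20:19

Input: 8:19 PM
PM: 8 + 12 = 20


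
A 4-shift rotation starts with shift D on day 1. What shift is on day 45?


Shifts: A, B, C, D
Start: D (index 3)
Day 45: (3 + 45 - 1) mod 4
= 47 mod 4
= 3
Index 3 → shift D

Shift D


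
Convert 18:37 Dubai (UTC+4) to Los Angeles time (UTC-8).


06:37

Time difference = UTC-8 - UTC+4 = -12 hours
New hour = (18 -12) mod 24
= 6 mod 24 = 6
Minutes unchanged → 06:37


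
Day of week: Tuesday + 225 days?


Start: Tuesday (index 1)
(1 + 225) mod 7
= 226 mod 7
= 2
Index 2 → Wednesday

Wednesday


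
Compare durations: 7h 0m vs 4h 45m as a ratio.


Duration 1: 420 minutes
Duration 2: 285 minutes
Ratio = 420:285
GCD = 15
Simplified = 28:19
As a decimal: 28/19 ≈ 1.47

28:19 (1.47)


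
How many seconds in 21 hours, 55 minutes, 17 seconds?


78917 seconds

Hours: 21 × 3600 = 75600
Minutes: 55 × 60 = 3300
Seconds: 17
Total = 75600 + 3300 + 17 = 78917


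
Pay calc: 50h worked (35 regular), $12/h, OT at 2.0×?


$780.00

Regular: 35h × $12 = $420.00
Overtime: 50 - 35 = 15h
OT pay: 15h × $12 × 2.0 = $360.00
Total = $420.00 + $360.00 = $780.00


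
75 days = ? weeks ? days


10 weeks 5 days

Weeks: 75 ÷ 7 = 10 remainder 5


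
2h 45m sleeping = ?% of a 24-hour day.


Time: 165 minutes
Day: 1440 minutes
Percentage = (165/1440) × 100 ≈ 11.5%

11.5%


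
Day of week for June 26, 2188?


Thursday

Zeller's congruence:
q=26, m=6, k=88, j=21
h = (26 + ⌊13×7/5⌋ + 88 + ⌊88/4⌋ + ⌊21/4⌋ - 2×21) mod 7
= (26 + 18 + 88 + 22 + 5 - 42) mod 7
= 117 mod 7 = 5
h=5 → Thursday


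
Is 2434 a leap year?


No

Rules: divisible by 4 AND (not by 100 OR by 400)
2434 ÷ 4 = 608 remainder 2 → not divisible by 4
Not divisible by 4 → not a leap year


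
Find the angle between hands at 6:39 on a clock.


34.5°

Hour hand = 6×30 + 39×0.5 = 199.5°
Minute hand = 39×6 = 234°
Difference = |199.5 - 234| = 34.5°


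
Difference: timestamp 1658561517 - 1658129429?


Difference = 1658561517 - 1658129429 = 432088 seconds
In hours: 432088 / 3600 ≈ 120.0
In days: 432088 / 86400 ≈ 5.00

432088 seconds (120.0 hours / 5.00 days)


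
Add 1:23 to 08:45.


Start: 525 minutes from midnight
Add: 83 minutes
Total: 608 minutes
Hours: 608 ÷ 60 = 10 remainder 8

10:08


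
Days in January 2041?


31 days

Month: January (month 1)
January has 31 days


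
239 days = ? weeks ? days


34 weeks 1 days

Weeks: 239 ÷ 7 = 34 remainder 1


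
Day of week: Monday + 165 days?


Start: Monday (index 0)
(0 + 165) mod 7
= 165 mod 7
= 4
Index 4 → Friday

Friday


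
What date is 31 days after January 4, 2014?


February 4, 2014

Start: January 4, 2014
Add 31 days
January 4 → February 1: 31 - 4 + 1 = 28 days (31 - 28 = 3 left)
February 1 + 3 = February 4, 2014


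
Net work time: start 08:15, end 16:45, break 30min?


Total time = (16×60+45) - (8×60+15)
= 1005 - 495 = 510 min
Minus break: 510 - 30 = 480 min
= 8h 0m

8h 0m (480 minutes)


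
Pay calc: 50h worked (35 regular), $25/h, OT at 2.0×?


$1625.00

Regular: 35h × $25 = $875.00
Overtime: 50 - 35 = 15h
OT pay: 15h × $25 × 2.0 = $750.00
Total = $875.00 + $750.00 = $1625.00


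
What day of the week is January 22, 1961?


Zeller's congruence:
q=22, m=13, k=60, j=19
h = (22 + ⌊13×14/5⌋ + 60 + ⌊60/4⌋ + ⌊19/4⌋ - 2×19) mod 7
= (22 + 36 + 60 + 15 + 4 - 38) mod 7
= 99 mod 7 = 1
h=1 → Sunday

Sunday


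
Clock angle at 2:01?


54.5°

Hour hand = 2×30 + 1×0.5 = 60.5°
Minute hand = 1×6 = 6°
Difference = |60.5 - 6| = 54.5°


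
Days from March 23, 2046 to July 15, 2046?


From March 23, 2046 to July 15, 2046
Rest of March 2046: 31 - 23 = 8
Full months: April 30, May 31, June 30
Days into July 2046: 15
Total = 8 + 30 + 31 + 30 + 15 = 114 days

114 days


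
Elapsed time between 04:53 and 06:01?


1h 8m

End time in minutes: 6×60 + 1 = 361
Start time in minutes: 4×60 + 53 = 293
Difference = 361 - 293 = 68 minutes
= 1 hours 8 minutes


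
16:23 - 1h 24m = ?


Start: 983 minutes from midnight
Subtract: 84 minutes
Remaining: 983 - 84 = 899
Hours: 14, Minutes: 59

14:59


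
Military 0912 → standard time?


9:12 AM

Hour: 9
9 < 12 → AM


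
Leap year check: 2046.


No

Rules: divisible by 4 AND (not by 100 OR by 400)
2046 ÷ 4 = 511 remainder 2 → not divisible by 4
Not divisible by 4 → not a leap year


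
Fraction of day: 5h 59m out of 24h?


0.2493 (24.93%)

Total minutes: 5×60 + 59 = 359
Day = 24×60 = 1440 minutes
Fraction = 359/1440 ≈ 0.2493
As a percentage: 359/1440 × 100 ≈ 24.93%


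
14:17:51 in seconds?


Hours: 14 × 3600 = 50400
Minutes: 17 × 60 = 1020
Seconds: 51
Total = 50400 + 1020 + 51 = 51471

51471 seconds


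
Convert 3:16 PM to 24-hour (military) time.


Input: 3:16 PM
PM: 3 + 12 = 15

15:16


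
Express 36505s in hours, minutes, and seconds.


Hours: 36505 ÷ 3600 = 10 remainder 505
Minutes: 505 ÷ 60 = 8 remainder 25
Seconds: 25

10h 8m 25s


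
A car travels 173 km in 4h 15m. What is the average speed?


Distance: 173 km
Time: 4h 15m = 255 min = 255/60 = 17/4 hours
Speed = 173 ÷ (17/4) = 173 × 4 / 17 = 692/17 ≈ 40.7 km/h

40.7 km/h


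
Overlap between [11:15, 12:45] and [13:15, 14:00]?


Meeting A: 675-765 (in minutes from midnight)
Meeting B: 795-840
Overlap start = max(675, 795) = 795
Overlap end = min(765, 840) = 765
Overlap = max(0, 765 - 795) = 0 min

0 minutes


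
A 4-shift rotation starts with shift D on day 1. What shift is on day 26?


Shifts: A, B, C, D
Start: D (index 3)
Day 26: (3 + 26 - 1) mod 4
= 28 mod 4
= 0
Index 0 → shift A

Shift A


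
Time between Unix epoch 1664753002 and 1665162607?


Difference = 1665162607 - 1664753002 = 409605 seconds
In hours: 409605 / 3600 ≈ 113.8
In days: 409605 / 86400 ≈ 4.74

409605 seconds (113.8 hours / 4.74 days)


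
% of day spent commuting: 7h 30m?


31.3%

Time: 450 minutes
Day: 1440 minutes
Percentage = (450/1440) × 100 ≈ 31.3%


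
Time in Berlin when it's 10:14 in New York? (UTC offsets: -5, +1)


16:14

Time difference = UTC+1 - UTC-5 = +6 hours
New hour = (10 + 6) mod 24
= 16 mod 24 = 16
Minutes unchanged → 16:14


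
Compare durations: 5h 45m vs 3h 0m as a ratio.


Duration 1: 345 minutes
Duration 2: 180 minutes
Ratio = 345:180
GCD = 15
Simplified = 23:12
As a decimal: 23/12 ≈ 1.92

23:12 (1.92)


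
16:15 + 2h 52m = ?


Start: 975 minutes from midnight
Add: 172 minutes
Total: 1147 minutes
Hours: 1147 ÷ 60 = 19 remainder 7

19:07


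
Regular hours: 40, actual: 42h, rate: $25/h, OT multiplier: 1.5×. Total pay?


$1075.00

Regular: 40h × $25 = $1000.00
Overtime: 42 - 40 = 2h
OT pay: 2h × $25 × 1.5 = $75.00
Total = $1000.00 + $75.00 = $1075.00


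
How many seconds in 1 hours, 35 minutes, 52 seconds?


5752 seconds

Hours: 1 × 3600 = 3600
Minutes: 35 × 60 = 2100
Seconds: 52
Total = 3600 + 2100 + 52 = 5752


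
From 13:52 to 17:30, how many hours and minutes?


End time in minutes: 17×60 + 30 = 1050
Start time in minutes: 13×60 + 52 = 832
Difference = 1050 - 832 = 218 minutes
= 3 hours 38 minutes

3h 38m


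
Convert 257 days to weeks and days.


Weeks: 257 ÷ 7 = 36 remainder 5

36 weeks 5 days


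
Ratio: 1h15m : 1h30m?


5:6 (0.83)

Duration 1: 75 minutes
Duration 2: 90 minutes
Ratio = 75:90
GCD = 15
Simplified = 5:6
As a decimal: 5/6 ≈ 0.83


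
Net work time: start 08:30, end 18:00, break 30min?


Total time = (18×60+0) - (8×60+30)
= 1080 - 510 = 570 min
Minus break: 570 - 30 = 540 min
= 9h 0m

9h 0m (540 minutes)


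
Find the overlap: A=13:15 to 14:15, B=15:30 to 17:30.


Meeting A: 795-855 (in minutes from midnight)
Meeting B: 930-1050
Overlap start = max(795, 930) = 930
Overlap end = min(855, 1050) = 855
Overlap = max(0, 855 - 930) = 0 min

0 minutes


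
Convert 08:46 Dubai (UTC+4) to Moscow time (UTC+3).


07:46

Time difference = UTC+3 - UTC+4 = -1 hours
New hour = (8 -1) mod 24
= 7 mod 24 = 7
Minutes unchanged → 07:46


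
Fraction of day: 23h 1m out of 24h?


0.9590 (95.90%)

Total minutes: 23×60 + 1 = 1381
Day = 24×60 = 1440 minutes
Fraction = 1381/1440 ≈ 0.9590
As a percentage: 1381/1440 × 100 ≈ 95.90%


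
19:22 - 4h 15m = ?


15:07

Start: 1162 minutes from midnight
Subtract: 255 minutes
Remaining: 1162 - 255 = 907
Hours: 15, Minutes: 7


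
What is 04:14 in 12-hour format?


4:14 AM

Hour: 4
4 < 12 → AM


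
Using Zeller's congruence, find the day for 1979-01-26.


Zeller's congruence:
q=26, m=13, k=78, j=19
h = (26 + ⌊13×14/5⌋ + 78 + ⌊78/4⌋ + ⌊19/4⌋ - 2×19) mod 7
= (26 + 36 + 78 + 19 + 4 - 38) mod 7
= 125 mod 7 = 6
h=6 → Friday

Friday


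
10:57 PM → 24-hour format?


Input: 10:57 PM
PM: 10 + 12 = 22

22:57


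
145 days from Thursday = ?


Tuesday

Start: Thursday (index 3)
(3 + 145) mod 7
= 148 mod 7
= 1
Index 1 → Tuesday


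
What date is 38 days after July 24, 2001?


Start: July 24, 2001
Add 38 days
July 24 → August 1: 31 - 24 + 1 = 8 days (38 - 8 = 30 left)
August 1 + 30 = August 31, 2001

August 31, 2001


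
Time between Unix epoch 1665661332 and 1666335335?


674003 seconds (187.2 hours / 7.80 days)

Difference = 1666335335 - 1665661332 = 674003 seconds
In hours: 674003 / 3600 ≈ 187.2
In days: 674003 / 86400 ≈ 7.80


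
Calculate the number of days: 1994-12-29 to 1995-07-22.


205 days

From December 29, 1994 to July 22, 1995
Rest of December 1994: 31 - 29 = 2
Full months: January 31, February 1995 28, March 31, April 30, May 31, June 30
Days into July 1995: 22
Total = 2 + 31 + 28 + 31 + 30 + 31 + 30 + 22 = 205 days
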